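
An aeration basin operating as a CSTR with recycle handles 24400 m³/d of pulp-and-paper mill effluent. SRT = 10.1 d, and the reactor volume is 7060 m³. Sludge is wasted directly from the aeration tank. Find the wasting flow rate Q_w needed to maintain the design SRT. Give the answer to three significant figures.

With mixed-liquor wasting, θ_c = V/Q_w, so Q_w = V/θ_c = 7060/10.1 = 699.0 m³/d.

Q_w ≈ 699 m³/d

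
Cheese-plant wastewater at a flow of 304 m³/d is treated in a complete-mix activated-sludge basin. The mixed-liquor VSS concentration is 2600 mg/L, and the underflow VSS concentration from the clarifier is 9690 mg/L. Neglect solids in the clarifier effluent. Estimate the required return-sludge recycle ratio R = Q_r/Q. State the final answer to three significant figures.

R ≈ 0.367

Solids balance on the clarifier gives (1+R)X = R·X_r, so R = X/(X_r − X) = 2600 / (9690 − 2600) = 0.3667.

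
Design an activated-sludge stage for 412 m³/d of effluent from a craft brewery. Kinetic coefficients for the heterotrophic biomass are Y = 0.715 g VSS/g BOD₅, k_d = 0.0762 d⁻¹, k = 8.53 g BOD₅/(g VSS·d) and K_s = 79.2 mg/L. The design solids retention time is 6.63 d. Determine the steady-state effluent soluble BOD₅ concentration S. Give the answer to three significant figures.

S ≈ 3.06 mg/L

From the Monod/SRT balance for a CMAS, S = K_s·(1+k_d θ_c)/[θ_c·(Y k − k_d) − 1] = 79.2 × (1 + 0.0762 × 6.63) / [6.63 × (0.715 × 8.53 − 0.0762) − 1] = 119.2 / 38.93 = 3.062 mg/L.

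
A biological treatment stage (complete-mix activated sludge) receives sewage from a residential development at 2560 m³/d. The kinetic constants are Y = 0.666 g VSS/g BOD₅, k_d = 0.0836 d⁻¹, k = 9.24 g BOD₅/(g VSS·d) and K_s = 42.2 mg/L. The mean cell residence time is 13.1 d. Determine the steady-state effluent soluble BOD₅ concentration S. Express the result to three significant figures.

From the Monod/SRT balance for a CMAS, S = K_s·(1+k_d θ_c)/[θ_c·(Y k − k_d) − 1] = 42.2 × (1 + 0.0836 × 13.1) / [13.1 × (0.666 × 9.24 − 0.0836) − 1] = 88.42 / 78.52 = 1.126 mg/L.

S ≈ 1.13 mg/L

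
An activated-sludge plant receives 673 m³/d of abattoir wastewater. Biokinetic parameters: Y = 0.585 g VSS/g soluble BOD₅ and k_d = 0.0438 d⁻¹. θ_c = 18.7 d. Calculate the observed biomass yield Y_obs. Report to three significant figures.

Y_obs ≈ 0.322 g VSS/g soluble BOD₅

Observed yield with endogenous decay: Y_obs = Y / (1 + k_d·θ_c) = 0.585 / (1 + 0.0438 × 18.7) = 0.585 / 1.819 = 0.3216 g VSS/g soluble BOD₅.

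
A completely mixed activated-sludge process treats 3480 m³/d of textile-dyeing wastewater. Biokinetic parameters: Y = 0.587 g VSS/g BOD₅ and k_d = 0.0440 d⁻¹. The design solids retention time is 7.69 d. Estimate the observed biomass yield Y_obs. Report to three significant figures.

Y_obs ≈ 0.439 g VSS/g BOD₅

Y_obs = Y / (1 + k_d θ_c) = 0.587 / (1 + 0.0440 × 7.69) = 0.587 / 1.338 = 0.4386.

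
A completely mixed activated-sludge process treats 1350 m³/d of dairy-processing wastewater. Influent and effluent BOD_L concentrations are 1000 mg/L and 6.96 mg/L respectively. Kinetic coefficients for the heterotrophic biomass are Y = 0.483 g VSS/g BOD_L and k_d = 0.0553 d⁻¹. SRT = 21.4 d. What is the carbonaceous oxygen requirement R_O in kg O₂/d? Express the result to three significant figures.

Observed yield with endogenous decay: Y_obs = Y / (1 + k_d·θ_c) = 0.483 / (1 + 0.0553 × 21.4) = 0.483 / 2.183 = 0.2212 g VSS/g BOD_L.
Mass of BOD_L removed per day: Q(S₀ − S) = 1350 × 993.0 g/m³ = 1341 kg/d.
Biomass synthesised: P_X = Y_obs × 1341 = 296.6 kg VSS/d.
Carbonaceous O₂ demand = substrate oxidised − cell-mass equivalent = 1341 − 1.42 × 296.6 = 919.5 kg O₂/d.

R_O ≈ 919 kg O₂/d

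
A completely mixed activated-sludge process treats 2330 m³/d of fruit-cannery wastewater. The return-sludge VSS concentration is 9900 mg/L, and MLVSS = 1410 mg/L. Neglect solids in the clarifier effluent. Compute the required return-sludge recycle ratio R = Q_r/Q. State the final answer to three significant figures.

R ≈ 0.166

Solids balance on the clarifier gives (1+R)X = R·X_r, so R = X/(X_r − X) = 1410 / (9900 − 1410) = 0.1661.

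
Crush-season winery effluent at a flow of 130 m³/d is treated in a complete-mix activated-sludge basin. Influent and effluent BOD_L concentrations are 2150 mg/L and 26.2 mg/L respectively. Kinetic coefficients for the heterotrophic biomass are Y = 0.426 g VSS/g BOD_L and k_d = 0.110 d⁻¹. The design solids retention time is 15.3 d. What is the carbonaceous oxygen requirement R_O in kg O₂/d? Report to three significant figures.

R_O ≈ 214 kg O₂/d

The observed yield is Y_obs = Y/(1 + k_d·θ_c) = 0.426 / (1 + 0.110 × 15.3) = 0.426 / 2.683 = 0.1588 g VSS per g BOD_L removed.
Mass of BOD_L removed per day: Q(S₀ − S) = 130 × 2124 g/m³ = 276.1 kg/d.
P_X = Y_obs·Q·(S₀ − S) = 0.1588 × 276.1 = 43.84 kg VSS/d.
R_O = Q·(S₀ − S) − 1.42·P_X = 276.1 − 1.42 × 43.84 = 213.8 kg O₂/d.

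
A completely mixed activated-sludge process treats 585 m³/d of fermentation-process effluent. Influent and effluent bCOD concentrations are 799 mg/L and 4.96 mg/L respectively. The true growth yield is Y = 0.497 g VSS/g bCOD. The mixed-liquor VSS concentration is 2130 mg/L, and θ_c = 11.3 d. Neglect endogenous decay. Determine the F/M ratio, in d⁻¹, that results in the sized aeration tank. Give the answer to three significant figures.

F/M ≈ 0.179 d⁻¹

With k_d = 0 the design equation reduces to V = Y Q (S₀−S) θ_c / X = 0.497 × 585 × (799 − 4.96) × 11.3 / 2130 = 1225 m³.
F/M = applied load / biomass = Q·S₀/(V·X) = 585 × 799 / (1225 × 2130) = 0.1792 d⁻¹.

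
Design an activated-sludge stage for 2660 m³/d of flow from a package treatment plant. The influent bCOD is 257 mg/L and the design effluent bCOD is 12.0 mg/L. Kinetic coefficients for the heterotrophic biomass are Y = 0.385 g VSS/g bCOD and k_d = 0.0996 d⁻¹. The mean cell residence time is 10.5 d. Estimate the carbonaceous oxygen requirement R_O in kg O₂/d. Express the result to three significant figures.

R_O ≈ 478 kg O₂/d

Y_obs = Y / (1 + k_d θ_c) = 0.385 / (1 + 0.0996 × 10.5) = 0.385 / 2.046 = 0.1882.
Mass of bCOD removed per day: Q(S₀ − S) = 2660 × 245.0 g/m³ = 651.7 kg/d.
Net sludge production P_X = 0.1882 × 651.7 = 122.6 kg VSS/d.
R_O = Q·(S₀ − S) − 1.42·P_X = 651.7 − 1.42 × 122.6 = 477.5 kg O₂/d.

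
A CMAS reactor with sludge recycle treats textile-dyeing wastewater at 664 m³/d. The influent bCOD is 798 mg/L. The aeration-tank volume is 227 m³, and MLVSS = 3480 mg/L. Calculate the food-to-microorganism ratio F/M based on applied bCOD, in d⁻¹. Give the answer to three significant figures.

F/M ≈ 0.671 d⁻¹

F/M = applied load / biomass = Q·S₀/(V·X) = 664 × 798 / (227.0 × 3480) = 0.6708 d⁻¹.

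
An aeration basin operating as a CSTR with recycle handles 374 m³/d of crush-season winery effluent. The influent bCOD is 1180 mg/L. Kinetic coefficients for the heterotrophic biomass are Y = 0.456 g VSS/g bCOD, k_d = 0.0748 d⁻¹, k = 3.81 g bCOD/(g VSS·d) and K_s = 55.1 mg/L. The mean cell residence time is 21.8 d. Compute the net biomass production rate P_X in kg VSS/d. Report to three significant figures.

From the Monod/SRT balance for a CMAS, S = K_s·(1+k_d θ_c)/[θ_c·(Y k − k_d) − 1] = 55.1 × (1 + 0.0748 × 21.8) / [21.8 × (0.456 × 3.81 − 0.0748) − 1] = 144.9 / 35.24 = 4.113 mg/L.
The observed yield is Y_obs = Y/(1 + k_d·θ_c) = 0.456 / (1 + 0.0748 × 21.8) = 0.456 / 2.631 = 0.1733 g VSS per g bCOD removed.
ΔS = 1180 − 4.11 = 1176 mg/L, so the substrate removal rate is 374 × 1176/1000 = 439.8 kg bCOD/d.
Biomass produced: P_X = Y_obs·Q·ΔS = 0.1733 × 439.8 ≈ 76.23 kg VSS/d.

P_X ≈ 76.2 kg VSS/d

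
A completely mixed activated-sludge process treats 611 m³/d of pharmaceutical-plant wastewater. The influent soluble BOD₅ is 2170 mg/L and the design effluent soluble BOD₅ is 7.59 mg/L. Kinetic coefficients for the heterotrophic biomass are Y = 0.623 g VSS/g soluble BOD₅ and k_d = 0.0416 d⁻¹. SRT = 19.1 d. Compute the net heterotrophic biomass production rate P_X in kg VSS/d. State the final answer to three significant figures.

P_X ≈ 459 kg VSS/d

Observed yield with endogenous decay: Y_obs = Y / (1 + k_d·θ_c) = 0.623 / (1 + 0.0416 × 19.1) = 0.623 / 1.795 = 0.3472 g VSS/g soluble BOD₅.
ΔS = 2170 − 7.59 = 2162 mg/L, so the substrate removal rate is 611 × 2162/1000 = 1321 kg soluble BOD₅/d.
So the net sludge growth is P_X = 0.3472 × 1321 = 458.7 kg VSS/d.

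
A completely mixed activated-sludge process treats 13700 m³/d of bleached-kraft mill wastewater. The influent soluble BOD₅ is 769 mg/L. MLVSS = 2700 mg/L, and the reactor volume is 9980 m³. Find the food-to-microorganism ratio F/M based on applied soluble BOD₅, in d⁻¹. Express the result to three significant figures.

Food-to-microorganism ratio F/M = Q S₀ / (V X) = 13700 × 769 / (9980 × 2700) = 0.3910 d⁻¹.

F/M ≈ 0.391 d⁻¹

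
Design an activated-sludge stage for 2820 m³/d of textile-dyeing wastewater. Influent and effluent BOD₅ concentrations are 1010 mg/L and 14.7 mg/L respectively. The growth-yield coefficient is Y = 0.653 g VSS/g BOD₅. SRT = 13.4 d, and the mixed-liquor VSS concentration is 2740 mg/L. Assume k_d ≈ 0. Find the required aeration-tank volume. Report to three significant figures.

V·X = Y·Q·ΔS·θ_c gives V = 0.653 × 2820 × (1010 − 14.7) × 13.4 / 2740 = 8963 m³.

V ≈ 8960 m³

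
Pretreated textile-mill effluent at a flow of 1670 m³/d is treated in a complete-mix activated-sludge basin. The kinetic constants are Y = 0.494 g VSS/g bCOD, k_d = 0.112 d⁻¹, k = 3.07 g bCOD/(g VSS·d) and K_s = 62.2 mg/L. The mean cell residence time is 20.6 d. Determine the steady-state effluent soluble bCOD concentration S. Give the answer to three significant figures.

For a completely mixed reactor with recycle the Lawrence–McCarty relation gives S = K_s·(1 + k_d·θ_c) / [θ_c·(Y·k − k_d) − 1] = 62.2 × (1 + 0.112 × 20.6) / [20.6 × (0.494 × 3.07 − 0.112) − 1] = 205.7 / 27.93 = 7.364 mg/L.

S ≈ 7.36 mg/L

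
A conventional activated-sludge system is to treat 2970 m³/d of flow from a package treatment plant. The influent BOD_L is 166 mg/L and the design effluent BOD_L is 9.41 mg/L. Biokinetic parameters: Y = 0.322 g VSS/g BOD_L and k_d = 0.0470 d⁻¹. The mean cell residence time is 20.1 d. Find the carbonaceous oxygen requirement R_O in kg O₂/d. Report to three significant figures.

R_O ≈ 356 kg O₂/d

Y_obs = Y / (1 + k_d θ_c) = 0.322 / (1 + 0.0470 × 20.1) = 0.322 / 1.945 = 0.1656.
ΔS = 166 − 9.41 = 156.6 mg/L, so the substrate removal rate is 2970 × 156.6/1000 = 465.1 kg BOD_L/d.
P_X = Y_obs·Q·(S₀ − S) = 0.1656 × 465.1 = 77.01 kg VSS/d.
Carbonaceous O₂ demand = substrate oxidised − cell-mass equivalent = 465.1 − 1.42 × 77.01 = 355.7 kg O₂/d.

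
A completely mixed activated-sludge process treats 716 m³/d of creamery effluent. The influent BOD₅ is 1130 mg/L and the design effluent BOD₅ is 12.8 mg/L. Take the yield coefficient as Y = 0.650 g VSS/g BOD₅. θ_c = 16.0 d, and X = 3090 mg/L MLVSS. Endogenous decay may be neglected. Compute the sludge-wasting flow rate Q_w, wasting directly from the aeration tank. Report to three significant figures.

Q_w ≈ 168 m³/d

Biomass mass balance (decay neglected): V·X = Y·Q·(S₀ − S)·θ_c, so V = 0.650 × 716 × (1130 − 12.8) × 16.0 / 3090 = 2692 m³.
With mixed-liquor wasting, θ_c = V/Q_w, so Q_w = V/θ_c = 2692/16.0 = 168.3 m³/d.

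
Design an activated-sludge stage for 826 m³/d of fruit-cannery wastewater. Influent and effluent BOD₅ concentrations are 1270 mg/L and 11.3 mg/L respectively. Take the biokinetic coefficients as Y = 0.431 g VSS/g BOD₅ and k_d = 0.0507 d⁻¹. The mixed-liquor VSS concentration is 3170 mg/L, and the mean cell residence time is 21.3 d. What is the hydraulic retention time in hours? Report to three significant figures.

τ ≈ 42.1 h

Rearranging the biomass balance for a CMAS with decay, V = Y·Q·ΔS·θ_c / [X·(1+k_d θ_c)] = 0.431 × 826 × (1270 − 11.3) × 21.3 / [3170 × (1 + 0.0507 × 21.3)] = 9.54×10^6 / 6593 = 1448 m³.
τ = V/Q = 1448/826 = 1.753 d, or 42.06 h.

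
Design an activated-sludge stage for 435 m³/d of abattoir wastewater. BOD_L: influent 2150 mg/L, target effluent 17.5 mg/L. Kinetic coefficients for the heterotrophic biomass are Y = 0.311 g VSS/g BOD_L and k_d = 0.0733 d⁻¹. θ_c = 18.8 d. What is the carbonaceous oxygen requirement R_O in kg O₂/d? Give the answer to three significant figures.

Y_obs = Y / (1 + k_d θ_c) = 0.311 / (1 + 0.0733 × 18.8) = 0.311 / 2.378 = 0.1308.
Substrate removed = Q·(S₀ − S) = 435 m³/d × (2150 − 17.5) g/m³ = 9.28×10^5 g/d = 927.6 kg/d.
Biomass synthesised: P_X = Y_obs × 927.6 = 121.3 kg VSS/d.
R_O = Q·(S₀ − S) − 1.42·P_X = 927.6 − 1.42 × 121.3 = 755.4 kg O₂/d.

R_O ≈ 755 kg O₂/d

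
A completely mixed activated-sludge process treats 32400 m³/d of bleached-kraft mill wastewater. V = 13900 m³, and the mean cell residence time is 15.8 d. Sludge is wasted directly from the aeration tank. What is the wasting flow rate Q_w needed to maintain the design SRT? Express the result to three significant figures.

With mixed-liquor wasting, θ_c = V/Q_w, so Q_w = V/θ_c = 13900/15.8 = 879.7 m³/d.

Q_w ≈ 880 m³/d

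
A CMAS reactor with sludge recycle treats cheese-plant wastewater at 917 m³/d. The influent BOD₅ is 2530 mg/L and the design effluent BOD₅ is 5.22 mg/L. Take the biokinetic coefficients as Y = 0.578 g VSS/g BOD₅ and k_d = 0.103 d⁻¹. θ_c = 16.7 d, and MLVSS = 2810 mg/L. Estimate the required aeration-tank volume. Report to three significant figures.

Steady-state biomass mass balance: V·X·(1 + k_d·θ_c) = Y·Q·(S₀ − S)·θ_c, so V = 0.578 × 917 × (2530 − 5.22) × 16.7 / [2810 × (1 + 0.103 × 16.7)] = 2.23×10^7 / 7643 = 2924 m³.

V ≈ 2920 m³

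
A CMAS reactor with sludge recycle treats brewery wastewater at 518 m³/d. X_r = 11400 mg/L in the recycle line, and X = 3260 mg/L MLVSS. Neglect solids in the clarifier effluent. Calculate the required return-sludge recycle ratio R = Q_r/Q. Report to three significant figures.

R ≈ 0.400

Solids balance on the clarifier gives (1+R)X = R·X_r, so R = X/(X_r − X) = 3260 / (11400 − 3260) = 0.4005.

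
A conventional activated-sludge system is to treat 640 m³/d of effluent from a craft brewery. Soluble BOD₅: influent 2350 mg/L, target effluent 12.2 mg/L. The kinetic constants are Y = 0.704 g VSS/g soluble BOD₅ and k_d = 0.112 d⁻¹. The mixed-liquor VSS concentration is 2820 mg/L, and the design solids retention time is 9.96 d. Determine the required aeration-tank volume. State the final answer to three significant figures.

V ≈ 1760 m³

Steady-state biomass mass balance: V·X·(1 + k_d·θ_c) = Y·Q·(S₀ − S)·θ_c, so V = 0.704 × 640 × (2350 − 12.2) × 9.96 / [2820 × (1 + 0.112 × 9.96)] = 1.05×10^7 / 5966 = 1759 m³.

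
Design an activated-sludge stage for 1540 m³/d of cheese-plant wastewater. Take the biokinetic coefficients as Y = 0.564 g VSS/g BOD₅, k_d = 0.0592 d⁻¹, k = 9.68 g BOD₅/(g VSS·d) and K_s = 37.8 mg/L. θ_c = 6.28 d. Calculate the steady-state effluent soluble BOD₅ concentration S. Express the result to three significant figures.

Effluent substrate depends only on kinetics and SRT: S = K_s(1 + k_d θ_c) / [θ_c(Yk − k_d) − 1] = 37.8 × (1 + 0.0592 × 6.28) / [6.28 × (0.564 × 9.68 − 0.0592) − 1] = 51.85 / 32.91 = 1.575 mg/L.

S ≈ 1.58 mg/L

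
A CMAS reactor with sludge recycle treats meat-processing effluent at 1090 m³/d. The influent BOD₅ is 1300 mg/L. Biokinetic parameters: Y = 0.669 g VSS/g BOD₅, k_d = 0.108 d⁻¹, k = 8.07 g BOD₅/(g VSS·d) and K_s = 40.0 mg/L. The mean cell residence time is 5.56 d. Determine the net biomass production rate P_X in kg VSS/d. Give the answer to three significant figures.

P_X ≈ 591 kg VSS/d

From the Monod/SRT balance for a CMAS, S = K_s·(1+k_d θ_c)/[θ_c·(Y k − k_d) − 1] = 40.0 × (1 + 0.108 × 5.56) / [5.56 × (0.669 × 8.07 − 0.108) − 1] = 64.02 / 28.42 = 2.253 mg/L.
Observed yield with endogenous decay: Y_obs = Y / (1 + k_d·θ_c) = 0.669 / (1 + 0.108 × 5.56) = 0.669 / 1.600 = 0.4180 g VSS/g BOD₅.
Substrate removed = Q·(S₀ − S) = 1090 m³/d × (1300 − 2.25) g/m³ = 1.41×10^6 g/d = 1415 kg/d.
So the net sludge growth is P_X = 0.4180 × 1415 = 591.3 kg VSS/d.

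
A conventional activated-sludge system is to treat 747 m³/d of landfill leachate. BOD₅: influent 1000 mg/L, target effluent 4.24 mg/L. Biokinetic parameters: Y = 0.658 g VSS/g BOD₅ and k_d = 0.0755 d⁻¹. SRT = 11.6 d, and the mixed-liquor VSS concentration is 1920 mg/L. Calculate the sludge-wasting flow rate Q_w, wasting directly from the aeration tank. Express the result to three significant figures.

Q_w ≈ 136 m³/d

Rearranging the biomass balance for a CMAS with decay, V = Y·Q·ΔS·θ_c / [X·(1+k_d θ_c)] = 0.658 × 747 × (1000 − 4.24) × 11.6 / [1920 × (1 + 0.0755 × 11.6)] = 5.68×10^6 / 3602 = 1576 m³.
With mixed-liquor wasting, θ_c = V/Q_w, so Q_w = V/θ_c = 1576/11.6 = 135.9 m³/d.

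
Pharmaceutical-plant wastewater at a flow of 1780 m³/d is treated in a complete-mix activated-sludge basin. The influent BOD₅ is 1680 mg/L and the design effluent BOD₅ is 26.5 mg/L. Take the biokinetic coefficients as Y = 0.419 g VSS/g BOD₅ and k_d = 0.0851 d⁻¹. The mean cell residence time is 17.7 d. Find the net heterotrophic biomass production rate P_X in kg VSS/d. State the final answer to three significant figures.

P_X ≈ 492 kg VSS/d

Correct the yield for decay: Y_obs = Y/(1 + k_d θ_c) = 0.419 / (1 + 0.0851 × 17.7) = 0.419 / 2.506 = 0.1672.
Q·(S₀ − S) = 1780 × (1680 − 26.5) × 10⁻³ = 2943 kg/d removed.
P_X = Y_obs · Q(S₀ − S) = 0.1672 × 2943 = 492.1 kg VSS/d.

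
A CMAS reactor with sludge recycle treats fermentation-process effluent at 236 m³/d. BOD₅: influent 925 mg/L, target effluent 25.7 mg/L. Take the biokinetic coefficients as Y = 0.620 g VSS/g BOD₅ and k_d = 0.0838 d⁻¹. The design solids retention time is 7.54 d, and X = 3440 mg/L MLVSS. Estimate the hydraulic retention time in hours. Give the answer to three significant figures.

Steady-state biomass mass balance: V·X·(1 + k_d·θ_c) = Y·Q·(S₀ − S)·θ_c, so V = 0.620 × 236 × (925 − 25.7) × 7.54 / [3440 × (1 + 0.0838 × 7.54)] = 9.92×10^5 / 5614 = 176.7 m³.
τ = V/Q = 176.7/236 = 0.7489 d, or 17.97 h.

τ ≈ 18.0 h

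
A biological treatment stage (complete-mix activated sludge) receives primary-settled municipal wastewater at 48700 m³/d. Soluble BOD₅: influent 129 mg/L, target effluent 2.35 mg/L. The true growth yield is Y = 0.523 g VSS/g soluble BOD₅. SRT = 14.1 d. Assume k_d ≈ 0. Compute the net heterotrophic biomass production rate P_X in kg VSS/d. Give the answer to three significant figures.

P_X ≈ 3230 kg VSS/d

With endogenous decay neglected, the observed yield equals the true yield: Y_obs = Y = 0.523 g VSS/g soluble BOD₅.
Substrate removed = Q·(S₀ − S) = 48700 m³/d × (129 − 2.35) g/m³ = 6.17×10^6 g/d = 6168 kg/d.
P_X = Y_obs · Q(S₀ − S) = 0.5230 × 6168 = 3226 kg VSS/d.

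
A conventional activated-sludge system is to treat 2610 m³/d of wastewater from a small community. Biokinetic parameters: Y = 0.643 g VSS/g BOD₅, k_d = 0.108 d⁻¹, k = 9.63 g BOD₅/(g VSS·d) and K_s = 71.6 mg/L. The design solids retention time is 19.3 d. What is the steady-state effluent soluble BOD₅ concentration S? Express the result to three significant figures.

From the Monod/SRT balance for a CMAS, S = K_s·(1+k_d θ_c)/[θ_c·(Y k − k_d) − 1] = 71.6 × (1 + 0.108 × 19.3) / [19.3 × (0.643 × 9.63 − 0.108) − 1] = 220.8 / 116.4 = 1.897 mg/L.

S ≈ 1.90 mg/L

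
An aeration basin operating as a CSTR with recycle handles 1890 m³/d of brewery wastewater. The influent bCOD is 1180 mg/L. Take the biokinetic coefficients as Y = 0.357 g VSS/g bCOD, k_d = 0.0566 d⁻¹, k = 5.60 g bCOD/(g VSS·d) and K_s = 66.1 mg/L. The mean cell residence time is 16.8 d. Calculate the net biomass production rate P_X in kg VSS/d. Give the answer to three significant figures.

P_X ≈ 407 kg VSS/d

From the Monod/SRT balance for a CMAS, S = K_s·(1+k_d θ_c)/[θ_c·(Y k − k_d) − 1] = 66.1 × (1 + 0.0566 × 16.8) / [16.8 × (0.357 × 5.60 − 0.0566) − 1] = 129.0 / 31.64 = 4.076 mg/L.
The observed yield is Y_obs = Y/(1 + k_d·θ_c) = 0.357 / (1 + 0.0566 × 16.8) = 0.357 / 1.951 = 0.1830 g VSS per g bCOD removed.
ΔS = 1180 − 4.08 = 1176 mg/L, so the substrate removal rate is 1890 × 1176/1000 = 2222 kg bCOD/d.
P_X = Y_obs · Q(S₀ − S) = 0.1830 × 2222 = 406.7 kg VSS/d.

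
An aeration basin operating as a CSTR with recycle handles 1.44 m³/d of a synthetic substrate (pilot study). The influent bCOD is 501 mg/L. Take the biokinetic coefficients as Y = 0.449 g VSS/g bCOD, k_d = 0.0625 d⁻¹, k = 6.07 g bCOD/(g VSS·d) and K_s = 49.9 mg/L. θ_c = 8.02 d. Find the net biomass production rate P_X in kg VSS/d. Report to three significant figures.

From the Monod/SRT balance for a CMAS, S = K_s·(1+k_d θ_c)/[θ_c·(Y k − k_d) − 1] = 49.9 × (1 + 0.0625 × 8.02) / [8.02 × (0.449 × 6.07 − 0.0625) − 1] = 74.91 / 20.36 = 3.680 mg/L.
Correct the yield for decay: Y_obs = Y/(1 + k_d θ_c) = 0.449 / (1 + 0.0625 × 8.02) = 0.449 / 1.501 = 0.2991.
Mass of bCOD removed per day: Q(S₀ − S) = 1.44 × 497.3 g/m³ = 0.7161 kg/d.
P_X = Y_obs · Q(S₀ − S) = 0.2991 × 0.7161 = 0.2142 kg VSS/d.

P_X ≈ 0.214 kg VSS/d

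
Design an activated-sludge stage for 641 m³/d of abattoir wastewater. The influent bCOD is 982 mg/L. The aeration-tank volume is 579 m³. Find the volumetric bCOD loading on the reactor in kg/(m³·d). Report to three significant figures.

L_v ≈ 1.09 kg bCOD/(m³·d)

L_v = Q S₀ / V = 641 × 982 × 10⁻³ / 579.0 = 1.087 kg/(m³·d).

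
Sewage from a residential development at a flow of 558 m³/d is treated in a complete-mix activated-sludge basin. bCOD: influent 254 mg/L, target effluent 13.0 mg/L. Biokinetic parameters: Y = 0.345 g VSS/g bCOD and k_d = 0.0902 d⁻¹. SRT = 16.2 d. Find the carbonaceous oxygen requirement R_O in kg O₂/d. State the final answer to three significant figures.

Observed yield with endogenous decay: Y_obs = Y / (1 + k_d·θ_c) = 0.345 / (1 + 0.0902 × 16.2) = 0.345 / 2.461 = 0.1402 g VSS/g bCOD.
Substrate removed = Q·(S₀ − S) = 558 m³/d × (254 − 13.0) g/m³ = 1.34×10^5 g/d = 134.5 kg/d.
Biomass synthesised: P_X = Y_obs × 134.5 = 18.85 kg VSS/d.
Carbonaceous O₂ demand = substrate oxidised − cell-mass equivalent = 134.5 − 1.42 × 18.85 = 107.7 kg O₂/d.

R_O ≈ 108 kg O₂/d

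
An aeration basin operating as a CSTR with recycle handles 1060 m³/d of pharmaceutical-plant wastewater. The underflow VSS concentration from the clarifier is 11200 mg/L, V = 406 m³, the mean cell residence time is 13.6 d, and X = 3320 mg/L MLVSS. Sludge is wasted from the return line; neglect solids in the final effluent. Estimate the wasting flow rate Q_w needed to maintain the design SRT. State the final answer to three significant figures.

Q_w = (V·X)/(θ_c X_r) = 406.0 × 3320 / (13.6 × 11200) = 8.849 m³/d.

Q_w ≈ 8.85 m³/d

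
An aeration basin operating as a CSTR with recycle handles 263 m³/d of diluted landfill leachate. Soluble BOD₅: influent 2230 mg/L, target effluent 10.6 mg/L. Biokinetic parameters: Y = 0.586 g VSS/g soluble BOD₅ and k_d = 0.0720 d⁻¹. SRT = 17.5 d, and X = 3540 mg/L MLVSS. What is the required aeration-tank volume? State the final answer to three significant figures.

V ≈ 748 m³

From the SRT design equation V = Y Q (S₀−S) θ_c / [X (1 + k_d θ_c)] = 0.586 × 263 × (2230 − 10.6) × 17.5 / [3540 × (1 + 0.0720 × 17.5)] = 5.99×10^6 / 8000 = 748.2 m³.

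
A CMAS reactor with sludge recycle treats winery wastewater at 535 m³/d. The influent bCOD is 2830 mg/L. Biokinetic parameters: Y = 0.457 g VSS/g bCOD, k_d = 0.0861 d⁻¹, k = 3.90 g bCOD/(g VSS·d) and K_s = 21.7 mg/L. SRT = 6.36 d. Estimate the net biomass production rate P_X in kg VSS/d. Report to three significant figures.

P_X ≈ 447 kg VSS/d

From the Monod/SRT balance for a CMAS, S = K_s·(1+k_d θ_c)/[θ_c·(Y k − k_d) − 1] = 21.7 × (1 + 0.0861 × 6.36) / [6.36 × (0.457 × 3.90 − 0.0861) − 1] = 33.58 / 9.788 = 3.431 mg/L.
Correct the yield for decay: Y_obs = Y/(1 + k_d θ_c) = 0.457 / (1 + 0.0861 × 6.36) = 0.457 / 1.548 = 0.2953.
Q·(S₀ − S) = 535 × (2830 − 3.43) × 10⁻³ = 1512 kg/d removed.
Biomass produced: P_X = Y_obs·Q·ΔS = 0.2953 × 1512 ≈ 446.6 kg VSS/d.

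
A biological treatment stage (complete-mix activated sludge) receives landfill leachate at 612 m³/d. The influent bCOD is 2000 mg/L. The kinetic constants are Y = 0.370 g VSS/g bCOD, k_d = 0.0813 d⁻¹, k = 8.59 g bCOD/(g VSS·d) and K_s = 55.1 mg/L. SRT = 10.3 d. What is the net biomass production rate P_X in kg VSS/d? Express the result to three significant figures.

P_X ≈ 246 kg VSS/d

From the Monod/SRT balance for a CMAS, S = K_s·(1+k_d θ_c)/[θ_c·(Y k − k_d) − 1] = 55.1 × (1 + 0.0813 × 10.3) / [10.3 × (0.370 × 8.59 − 0.0813) − 1] = 101.2 / 30.90 = 3.276 mg/L.
Correct the yield for decay: Y_obs = Y/(1 + k_d θ_c) = 0.370 / (1 + 0.0813 × 10.3) = 0.370 / 1.837 = 0.2014.
ΔS = 2000 − 3.28 = 1997 mg/L, so the substrate removal rate is 612 × 1997/1000 = 1222 kg bCOD/d.
Net biomass production P_X = Y_obs × Q·(S₀ − S) = 0.2014 × 1222 = 246.1 kg VSS/d.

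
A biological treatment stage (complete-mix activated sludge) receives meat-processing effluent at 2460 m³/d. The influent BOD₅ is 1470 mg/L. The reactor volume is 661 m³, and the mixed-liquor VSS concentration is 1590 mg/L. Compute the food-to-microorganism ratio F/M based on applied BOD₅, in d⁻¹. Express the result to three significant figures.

F/M ≈ 3.44 d⁻¹

Food-to-microorganism ratio F/M = Q S₀ / (V X) = 2460 × 1470 / (661.0 × 1590) = 3.441 d⁻¹.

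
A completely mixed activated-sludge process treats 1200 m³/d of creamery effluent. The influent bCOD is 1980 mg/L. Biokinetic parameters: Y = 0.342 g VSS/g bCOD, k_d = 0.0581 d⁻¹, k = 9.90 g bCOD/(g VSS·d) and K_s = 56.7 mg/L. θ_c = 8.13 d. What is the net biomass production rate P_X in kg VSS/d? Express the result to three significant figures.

Effluent substrate depends only on kinetics and SRT: S = K_s(1 + k_d θ_c) / [θ_c(Yk − k_d) − 1] = 56.7 × (1 + 0.0581 × 8.13) / [8.13 × (0.342 × 9.90 − 0.0581) − 1] = 83.48 / 26.05 = 3.204 mg/L.
The observed yield is Y_obs = Y/(1 + k_d·θ_c) = 0.342 / (1 + 0.0581 × 8.13) = 0.342 / 1.472 = 0.2323 g VSS per g bCOD removed.
Q·(S₀ − S) = 1200 × (1980 − 3.20) × 10⁻³ = 2372 kg/d removed.
Biomass produced: P_X = Y_obs·Q·ΔS = 0.2323 × 2372 ≈ 551.0 kg VSS/d.

P_X ≈ 551 kg VSS/d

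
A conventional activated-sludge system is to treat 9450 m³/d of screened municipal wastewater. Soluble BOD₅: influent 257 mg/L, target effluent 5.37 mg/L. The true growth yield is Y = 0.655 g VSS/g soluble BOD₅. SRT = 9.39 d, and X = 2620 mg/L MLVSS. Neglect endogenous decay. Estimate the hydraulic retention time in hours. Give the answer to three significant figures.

Biomass mass balance (decay neglected): V·X = Y·Q·(S₀ − S)·θ_c, so V = 0.655 × 9450 × (257 − 5.37) × 9.39 / 2620 = 5582 m³.
τ = V/Q = 5582/9450 = 0.5907 d, or 14.18 h.

τ ≈ 14.2 h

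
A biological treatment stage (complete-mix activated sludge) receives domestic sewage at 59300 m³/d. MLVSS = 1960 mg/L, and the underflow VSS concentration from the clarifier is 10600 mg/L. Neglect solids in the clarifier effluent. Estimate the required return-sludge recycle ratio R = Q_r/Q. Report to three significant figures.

R ≈ 0.227

R = Q_r/Q = X/(X_r − X) = 1960 / (10600 − 1960) = 0.2269.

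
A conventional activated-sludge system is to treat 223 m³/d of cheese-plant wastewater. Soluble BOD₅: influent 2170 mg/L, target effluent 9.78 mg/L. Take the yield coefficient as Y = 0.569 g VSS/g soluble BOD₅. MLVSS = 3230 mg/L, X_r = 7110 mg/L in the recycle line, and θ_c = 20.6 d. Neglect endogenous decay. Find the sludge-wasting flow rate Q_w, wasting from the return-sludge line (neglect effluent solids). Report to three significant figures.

Q_w ≈ 38.6 m³/d

V·X = Y·Q·ΔS·θ_c gives V = 0.569 × 223 × (2170 − 9.78) × 20.6 / 3230 = 1748 m³.
Wasting from the return line (neglecting effluent solids): Q_w = V·X / (θ_c·X_r) = 1748 × 3230 / (20.6 × 7110) = 38.55 m³/d.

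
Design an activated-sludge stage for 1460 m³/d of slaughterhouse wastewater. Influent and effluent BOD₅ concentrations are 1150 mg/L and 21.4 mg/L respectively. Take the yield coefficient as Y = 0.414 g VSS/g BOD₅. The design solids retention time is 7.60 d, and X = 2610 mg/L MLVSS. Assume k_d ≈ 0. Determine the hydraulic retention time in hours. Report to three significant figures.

V·X = Y·Q·ΔS·θ_c gives V = 0.414 × 1460 × (1150 − 21.4) × 7.60 / 2610 = 1986 m³.
HRT = V/Q = 1986 m³ / 1460 m³·d⁻¹ = 1.361 d × 24 = 32.65 h.

τ ≈ 32.7 h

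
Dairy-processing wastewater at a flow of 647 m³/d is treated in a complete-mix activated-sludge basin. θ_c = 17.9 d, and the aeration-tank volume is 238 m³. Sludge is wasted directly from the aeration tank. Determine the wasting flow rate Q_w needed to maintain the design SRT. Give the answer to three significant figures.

For wasting at MLVSS concentration, Q_w = V/θ_c = 238.0/17.9 = 13.30 m³/d.

Q_w ≈ 13.3 m³/d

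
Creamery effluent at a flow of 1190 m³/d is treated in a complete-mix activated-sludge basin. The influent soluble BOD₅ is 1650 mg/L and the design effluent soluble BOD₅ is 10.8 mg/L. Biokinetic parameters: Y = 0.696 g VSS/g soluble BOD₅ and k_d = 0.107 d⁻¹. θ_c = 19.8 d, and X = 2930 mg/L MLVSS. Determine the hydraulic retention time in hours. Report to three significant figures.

From the SRT design equation V = Y Q (S₀−S) θ_c / [X (1 + k_d θ_c)] = 0.696 × 1190 × (1650 − 10.8) × 19.8 / [2930 × (1 + 0.107 × 19.8)] = 2.69×10^7 / 9137 = 2942 m³.
τ = V/Q = 2942/1190 = 2.472 d, or 59.33 h.

τ ≈ 59.3 h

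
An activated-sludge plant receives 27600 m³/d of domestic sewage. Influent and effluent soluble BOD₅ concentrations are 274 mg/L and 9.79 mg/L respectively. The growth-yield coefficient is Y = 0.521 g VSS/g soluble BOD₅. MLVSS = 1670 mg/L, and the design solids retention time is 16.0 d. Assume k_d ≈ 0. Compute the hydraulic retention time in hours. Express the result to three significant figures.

τ ≈ 31.7 h

Biomass mass balance (decay neglected): V·X = Y·Q·(S₀ − S)·θ_c, so V = 0.521 × 27600 × (274 − 9.79) × 16.0 / 1670 = 36400 m³.
τ = V/Q = 36400/27600 = 1.319 d, or 31.65 h.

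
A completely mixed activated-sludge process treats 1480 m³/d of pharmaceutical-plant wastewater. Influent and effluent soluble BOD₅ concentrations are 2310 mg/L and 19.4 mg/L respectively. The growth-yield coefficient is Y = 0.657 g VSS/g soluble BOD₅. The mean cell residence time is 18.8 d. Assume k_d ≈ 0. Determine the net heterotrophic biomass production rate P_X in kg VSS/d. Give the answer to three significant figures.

Since k_d ≈ 0, Y_obs = Y = 0.657 g VSS/g soluble BOD₅.
ΔS = 2310 − 19.4 = 2291 mg/L, so the substrate removal rate is 1480 × 2291/1000 = 3390 kg soluble BOD₅/d.
So the net sludge growth is P_X = 0.6570 × 3390 = 2227 kg VSS/d.

P_X ≈ 2230 kg VSS/d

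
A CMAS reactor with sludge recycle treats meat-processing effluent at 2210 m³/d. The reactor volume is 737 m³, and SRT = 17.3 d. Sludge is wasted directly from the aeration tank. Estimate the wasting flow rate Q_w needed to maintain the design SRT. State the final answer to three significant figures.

Q_w ≈ 42.6 m³/d

With mixed-liquor wasting, θ_c = V/Q_w, so Q_w = V/θ_c = 737.0/17.3 = 42.60 m³/d.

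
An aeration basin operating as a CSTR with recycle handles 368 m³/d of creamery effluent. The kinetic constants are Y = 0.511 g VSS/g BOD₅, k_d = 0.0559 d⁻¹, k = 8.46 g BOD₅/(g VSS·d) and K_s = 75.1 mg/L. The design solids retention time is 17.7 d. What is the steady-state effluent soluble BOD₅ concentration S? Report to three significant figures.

Effluent substrate depends only on kinetics and SRT: S = K_s(1 + k_d θ_c) / [θ_c(Yk − k_d) − 1] = 75.1 × (1 + 0.0559 × 17.7) / [17.7 × (0.511 × 8.46 − 0.0559) − 1] = 149.4 / 74.53 = 2.005 mg/L.

S ≈ 2.00 mg/L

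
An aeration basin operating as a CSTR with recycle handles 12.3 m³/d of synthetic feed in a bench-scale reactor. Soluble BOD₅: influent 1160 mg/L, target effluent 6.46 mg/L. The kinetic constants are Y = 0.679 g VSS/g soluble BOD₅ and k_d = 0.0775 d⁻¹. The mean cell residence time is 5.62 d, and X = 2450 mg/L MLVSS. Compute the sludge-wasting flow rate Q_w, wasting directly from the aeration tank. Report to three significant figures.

Q_w ≈ 2.74 m³/d

From the SRT design equation V = Y Q (S₀−S) θ_c / [X (1 + k_d θ_c)] = 0.679 × 12.3 × (1160 − 6.46) × 5.62 / [2450 × (1 + 0.0775 × 5.62)] = 5.41×10^4 / 3517 = 15.39 m³.
Wasting from the aeration tank: Q_w = V / θ_c = 15.39 / 5.62 = 2.739 m³/d.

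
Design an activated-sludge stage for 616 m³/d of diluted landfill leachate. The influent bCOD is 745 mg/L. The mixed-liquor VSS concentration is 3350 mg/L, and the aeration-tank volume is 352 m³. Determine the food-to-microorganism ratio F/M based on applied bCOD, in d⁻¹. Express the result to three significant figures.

F/M = Q·S₀ / (V·X) = 616 × 745 / (352.0 × 3350) = 0.3892 g bCOD·(g VSS·d)⁻¹.

F/M ≈ 0.389 d⁻¹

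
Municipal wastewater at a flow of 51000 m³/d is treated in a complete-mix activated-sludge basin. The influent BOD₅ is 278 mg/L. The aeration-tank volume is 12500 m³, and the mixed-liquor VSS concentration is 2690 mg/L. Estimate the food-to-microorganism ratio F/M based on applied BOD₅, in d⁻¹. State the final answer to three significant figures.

F/M ≈ 0.422 d⁻¹

F/M = Q·S₀ / (V·X) = 51000 × 278 / (12500 × 2690) = 0.4217 g BOD₅·(g VSS·d)⁻¹.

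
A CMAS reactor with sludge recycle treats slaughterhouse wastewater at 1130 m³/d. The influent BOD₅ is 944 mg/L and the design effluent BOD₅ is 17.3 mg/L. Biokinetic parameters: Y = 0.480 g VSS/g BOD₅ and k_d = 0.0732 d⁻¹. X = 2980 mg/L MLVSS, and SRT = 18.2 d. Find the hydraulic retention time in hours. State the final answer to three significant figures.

τ ≈ 28.0 h

Steady-state biomass mass balance: V·X·(1 + k_d·θ_c) = Y·Q·(S₀ − S)·θ_c, so V = 0.480 × 1130 × (944 − 17.3) × 18.2 / [2980 × (1 + 0.0732 × 18.2)] = 9.15×10^6 / 6950 = 1316 m³.
HRT = V/Q = 1316 m³ / 1130 m³·d⁻¹ = 1.165 d × 24 = 27.96 h.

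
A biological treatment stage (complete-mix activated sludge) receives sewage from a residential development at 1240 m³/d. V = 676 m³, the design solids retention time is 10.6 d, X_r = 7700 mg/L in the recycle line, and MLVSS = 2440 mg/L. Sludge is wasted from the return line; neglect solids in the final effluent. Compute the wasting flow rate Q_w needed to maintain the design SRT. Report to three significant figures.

Q_w = (V·X)/(θ_c X_r) = 676.0 × 2440 / (10.6 × 7700) = 20.21 m³/d.

Q_w ≈ 20.2 m³/d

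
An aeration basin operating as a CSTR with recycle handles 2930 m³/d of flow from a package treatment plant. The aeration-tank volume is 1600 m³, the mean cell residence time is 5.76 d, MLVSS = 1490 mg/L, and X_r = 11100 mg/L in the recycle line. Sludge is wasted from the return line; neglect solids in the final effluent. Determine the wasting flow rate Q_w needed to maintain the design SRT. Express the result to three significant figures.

Q_w ≈ 37.3 m³/d

θ_c = V·X/(Q_w·X_r) when wasting from the recycle, so Q_w = V·X/(θ_c·X_r) = 1600 × 1490 / (5.76 × 11100) = 37.29 m³/d.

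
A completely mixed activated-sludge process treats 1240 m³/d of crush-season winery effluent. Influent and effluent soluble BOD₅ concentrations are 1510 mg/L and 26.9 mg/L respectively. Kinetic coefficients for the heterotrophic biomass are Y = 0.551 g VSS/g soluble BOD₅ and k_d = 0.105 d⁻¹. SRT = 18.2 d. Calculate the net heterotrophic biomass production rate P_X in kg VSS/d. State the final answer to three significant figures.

Y_obs = Y / (1 + k_d θ_c) = 0.551 / (1 + 0.105 × 18.2) = 0.551 / 2.911 = 0.1893.
Substrate removed = Q·(S₀ − S) = 1240 m³/d × (1510 − 26.9) g/m³ = 1.84×10^6 g/d = 1839 kg/d.
P_X = Y_obs · Q(S₀ − S) = 0.1893 × 1839 = 348.1 kg VSS/d.

P_X ≈ 348 kg VSS/d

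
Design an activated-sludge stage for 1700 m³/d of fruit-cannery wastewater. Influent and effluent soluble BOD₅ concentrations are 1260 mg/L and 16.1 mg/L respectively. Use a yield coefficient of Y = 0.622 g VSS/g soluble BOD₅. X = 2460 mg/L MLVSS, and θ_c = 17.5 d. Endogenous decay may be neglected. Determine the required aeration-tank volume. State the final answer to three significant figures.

V·X = Y·Q·ΔS·θ_c gives V = 0.622 × 1700 × (1260 − 16.1) × 17.5 / 2460 = 9357 m³.

V ≈ 9360 m³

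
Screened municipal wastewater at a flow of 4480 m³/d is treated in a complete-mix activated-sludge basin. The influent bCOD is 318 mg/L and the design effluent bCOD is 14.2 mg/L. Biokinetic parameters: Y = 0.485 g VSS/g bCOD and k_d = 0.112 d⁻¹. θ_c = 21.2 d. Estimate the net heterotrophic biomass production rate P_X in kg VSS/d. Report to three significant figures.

Observed yield with endogenous decay: Y_obs = Y / (1 + k_d·θ_c) = 0.485 / (1 + 0.112 × 21.2) = 0.485 / 3.374 = 0.1437 g VSS/g bCOD.
Mass of bCOD removed per day: Q(S₀ − S) = 4480 × 303.8 g/m³ = 1361 kg/d.
P_X = Y_obs · Q(S₀ − S) = 0.1437 × 1361 = 195.6 kg VSS/d.

P_X ≈ 196 kg VSS/d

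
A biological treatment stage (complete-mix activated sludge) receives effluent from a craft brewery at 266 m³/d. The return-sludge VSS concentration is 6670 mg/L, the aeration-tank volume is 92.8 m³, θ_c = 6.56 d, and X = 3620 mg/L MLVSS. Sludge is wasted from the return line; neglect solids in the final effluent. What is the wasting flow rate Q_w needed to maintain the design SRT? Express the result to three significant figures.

θ_c = V·X/(Q_w·X_r) when wasting from the recycle, so Q_w = V·X/(θ_c·X_r) = 92.80 × 3620 / (6.56 × 6670) = 7.678 m³/d.

Q_w ≈ 7.68 m³/d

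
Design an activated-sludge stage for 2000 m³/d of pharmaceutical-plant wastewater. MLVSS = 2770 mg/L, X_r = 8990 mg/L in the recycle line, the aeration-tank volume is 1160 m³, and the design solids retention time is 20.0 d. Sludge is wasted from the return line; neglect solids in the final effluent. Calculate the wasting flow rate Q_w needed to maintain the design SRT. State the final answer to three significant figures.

Q_w ≈ 17.9 m³/d

θ_c = V·X/(Q_w·X_r) when wasting from the recycle, so Q_w = V·X/(θ_c·X_r) = 1160 × 2770 / (20.0 × 8990) = 17.87 m³/d.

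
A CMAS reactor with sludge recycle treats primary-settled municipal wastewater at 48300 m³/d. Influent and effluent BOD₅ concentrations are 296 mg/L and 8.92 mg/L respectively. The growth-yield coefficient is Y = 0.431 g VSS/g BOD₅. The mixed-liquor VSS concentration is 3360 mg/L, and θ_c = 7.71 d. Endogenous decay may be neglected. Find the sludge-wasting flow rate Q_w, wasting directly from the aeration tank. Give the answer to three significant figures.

V·X = Y·Q·ΔS·θ_c gives V = 0.431 × 48300 × (296 − 8.92) × 7.71 / 3360 = 13713 m³.
Wasting from the aeration tank: Q_w = V / θ_c = 13713 / 7.71 = 1779 m³/d.

Q_w ≈ 1780 m³/d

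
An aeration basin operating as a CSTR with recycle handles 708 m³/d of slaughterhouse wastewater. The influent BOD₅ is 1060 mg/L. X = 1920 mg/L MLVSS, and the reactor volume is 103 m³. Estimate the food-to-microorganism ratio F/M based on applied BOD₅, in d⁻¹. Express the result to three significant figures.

F/M ≈ 3.79 d⁻¹

Food-to-microorganism ratio F/M = Q S₀ / (V X) = 708 × 1060 / (103.0 × 1920) = 3.795 d⁻¹.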